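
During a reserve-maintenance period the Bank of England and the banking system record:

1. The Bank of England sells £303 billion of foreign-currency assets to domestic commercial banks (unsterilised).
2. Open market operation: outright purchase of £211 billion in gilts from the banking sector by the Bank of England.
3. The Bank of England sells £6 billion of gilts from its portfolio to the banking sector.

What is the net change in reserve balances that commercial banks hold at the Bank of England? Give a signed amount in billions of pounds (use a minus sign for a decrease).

-£98 billion

Bank of England balance sheet:
  Assets:      Securities +£205B, Foreign assets −£303B
  Liabilities: Bank reserves −£98B
Commercial banking system:
  Assets:      Reserves at CB −£98B, Securities −£205B, Foreign assets +£303B
  Liabilities: no change
So the change in reserve balances that commercial banks hold at the Bank of England is -£98 billion.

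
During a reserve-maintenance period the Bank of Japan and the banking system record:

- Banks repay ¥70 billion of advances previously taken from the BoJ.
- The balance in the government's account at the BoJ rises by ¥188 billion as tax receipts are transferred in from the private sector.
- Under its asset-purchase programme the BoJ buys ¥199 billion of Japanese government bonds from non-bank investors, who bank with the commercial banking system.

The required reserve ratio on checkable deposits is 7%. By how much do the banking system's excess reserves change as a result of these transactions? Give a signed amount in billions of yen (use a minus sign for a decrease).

-¥59.77 billion

Discount-window repayment ¥70 billion: reserves −¥70B, deposits 0.
Government account inflow ¥188 billion: reserves −¥188B, deposits −¥188B.
Asset purchase (from non-banks) ¥199 billion: reserves +¥199B, deposits +¥199B.
Totals: Δreserves = −¥59B, Δdeposits = +¥11B.
Δrequired reserves = 7% × +¥11B = +¥0.77B.
Δexcess reserves = Δreserves − Δrequired = −¥59B − (+¥0.77B) = -¥59.77 billion.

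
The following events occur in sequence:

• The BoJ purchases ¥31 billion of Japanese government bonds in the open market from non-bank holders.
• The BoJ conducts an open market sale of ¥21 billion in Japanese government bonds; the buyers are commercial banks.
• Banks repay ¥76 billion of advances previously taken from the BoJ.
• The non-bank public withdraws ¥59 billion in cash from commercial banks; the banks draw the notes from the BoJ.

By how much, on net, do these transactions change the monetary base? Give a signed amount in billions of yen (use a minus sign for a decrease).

BoJ balance sheet:
  Assets:      Securities +¥10B, Loans to banks −¥76B
  Liabilities: Bank reserves −¥125B, Currency in circulation +¥59B
Commercial banking system:
  Assets:      Reserves at CB −¥125B, Securities +¥21B
  Liabilities: Checkable deposits −¥28B, Borrowings from CB −¥76B
Monetary base = currency + reserves: +¥59B + (−¥125B) = -¥66 billion.

-¥66 billion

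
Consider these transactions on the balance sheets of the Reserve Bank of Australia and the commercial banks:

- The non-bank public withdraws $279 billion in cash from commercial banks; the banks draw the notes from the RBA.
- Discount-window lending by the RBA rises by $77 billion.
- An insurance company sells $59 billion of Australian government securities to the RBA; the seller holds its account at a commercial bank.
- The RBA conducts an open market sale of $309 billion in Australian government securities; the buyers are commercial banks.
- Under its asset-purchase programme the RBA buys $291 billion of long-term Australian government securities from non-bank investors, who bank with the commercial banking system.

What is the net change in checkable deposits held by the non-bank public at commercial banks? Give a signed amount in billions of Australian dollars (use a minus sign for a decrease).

+$71 billion

Currency withdrawal $279 billion: non-bank counterparties' bank balances fall → −$279B.
Discount-window loan $77 billion: the counterparty is a bank, so public deposits are unchanged → 0.
Asset purchase (from non-banks) $59 billion: non-bank counterparties' bank balances rise → +$59B.
OMO sale (to banks) $309 billion: the counterparty is a bank, so public deposits are unchanged → 0.
Asset purchase (from non-banks) $291 billion: non-bank counterparties' bank balances rise → +$291B.
Net: −279 + 0 + 59 + 0 + 291 = +$71 billion.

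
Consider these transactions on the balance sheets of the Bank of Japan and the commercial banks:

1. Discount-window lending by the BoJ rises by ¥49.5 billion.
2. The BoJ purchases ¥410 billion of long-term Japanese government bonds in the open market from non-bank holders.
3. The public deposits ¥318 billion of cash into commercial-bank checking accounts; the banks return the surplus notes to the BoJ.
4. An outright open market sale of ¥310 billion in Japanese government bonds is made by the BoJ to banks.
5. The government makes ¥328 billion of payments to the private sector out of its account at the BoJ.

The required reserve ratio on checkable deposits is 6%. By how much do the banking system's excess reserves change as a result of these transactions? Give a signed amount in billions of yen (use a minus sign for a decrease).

Discount-window loan ¥49.5 billion: reserves +¥49.5B, deposits 0.
Asset purchase (from non-banks) ¥410 billion: reserves +¥410B, deposits +¥410B.
Currency deposit ¥318 billion: reserves +¥318B, deposits +¥318B.
OMO sale (to banks) ¥310 billion: reserves −¥310B, deposits 0.
Government spending ¥328 billion: reserves +¥328B, deposits +¥328B.
Totals: Δreserves = +¥795.5B, Δdeposits = +¥1056B.
Δrequired reserves = 6% × +¥1056B = +¥63.36B.
Δexcess reserves = Δreserves − Δrequired = +¥795.5B − (+¥63.36B) = +¥732.14 billion.

+¥732.14 billion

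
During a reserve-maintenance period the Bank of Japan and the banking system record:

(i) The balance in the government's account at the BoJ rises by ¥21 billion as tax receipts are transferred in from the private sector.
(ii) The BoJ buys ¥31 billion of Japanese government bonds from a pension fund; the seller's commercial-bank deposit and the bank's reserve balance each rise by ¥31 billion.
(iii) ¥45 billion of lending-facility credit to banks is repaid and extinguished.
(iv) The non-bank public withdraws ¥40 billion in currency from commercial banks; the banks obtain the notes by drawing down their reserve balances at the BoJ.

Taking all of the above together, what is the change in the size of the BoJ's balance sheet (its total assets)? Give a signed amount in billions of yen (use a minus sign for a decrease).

-¥14 billion

BoJ balance sheet:
  Assets:      Securities +¥31B, Loans to banks −¥45B
  Liabilities: Bank reserves −¥75B, Currency in circulation +¥40B, Government deposits +¥21B
Commercial banking system:
  Assets:      Reserves at CB −¥75B
  Liabilities: Checkable deposits −¥30B, Borrowings from CB −¥45B
Change in total BoJ assets = -¥14 billion.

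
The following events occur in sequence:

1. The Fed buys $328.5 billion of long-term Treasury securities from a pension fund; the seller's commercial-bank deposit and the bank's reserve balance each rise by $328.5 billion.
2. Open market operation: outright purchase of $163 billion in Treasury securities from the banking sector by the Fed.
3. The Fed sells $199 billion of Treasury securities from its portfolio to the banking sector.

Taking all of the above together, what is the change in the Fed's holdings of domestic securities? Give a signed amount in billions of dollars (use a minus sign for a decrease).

+$292.5 billion

Fed balance sheet:
  Assets:      Securities +$292.5B
  Liabilities: Bank reserves +$292.5B
So the change in the Fed's holdings of domestic securities is +$292.5 billion.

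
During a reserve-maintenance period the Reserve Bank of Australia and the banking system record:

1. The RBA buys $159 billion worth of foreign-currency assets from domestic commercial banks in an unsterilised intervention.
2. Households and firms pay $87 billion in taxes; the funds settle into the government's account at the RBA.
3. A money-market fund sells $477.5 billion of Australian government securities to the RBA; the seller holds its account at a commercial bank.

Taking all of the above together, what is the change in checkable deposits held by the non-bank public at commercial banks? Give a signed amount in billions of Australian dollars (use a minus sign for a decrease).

FX purchase $159 billion: the counterparty is a bank, so public deposits are unchanged → 0.
Government account inflow $87 billion: non-bank counterparties' bank balances fall → −$87B.
Asset purchase (from non-banks) $477.5 billion: non-bank counterparties' bank balances rise → +$477.5B.
Net: 0 − 87 + 477.5 = +$390.5 billion.

+$390.5 billion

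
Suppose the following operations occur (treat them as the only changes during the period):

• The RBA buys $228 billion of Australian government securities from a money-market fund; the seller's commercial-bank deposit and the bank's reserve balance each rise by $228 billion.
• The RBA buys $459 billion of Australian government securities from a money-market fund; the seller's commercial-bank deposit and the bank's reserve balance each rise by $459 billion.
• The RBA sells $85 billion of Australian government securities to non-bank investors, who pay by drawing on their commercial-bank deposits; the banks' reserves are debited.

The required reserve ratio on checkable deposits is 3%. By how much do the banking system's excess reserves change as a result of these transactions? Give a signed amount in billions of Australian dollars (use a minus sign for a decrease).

+$583.94 billion

Asset purchase (from non-banks) $228 billion: reserves +$228B, deposits +$228B.
Asset purchase (from non-banks) $459 billion: reserves +$459B, deposits +$459B.
Asset sale (to non-banks) $85 billion: reserves −$85B, deposits −$85B.
Totals: Δreserves = +$602B, Δdeposits = +$602B.
Δrequired reserves = 3% × +$602B = +$18.06B.
Δexcess reserves = Δreserves − Δrequired = +$602B − (+$18.06B) = +$583.94 billion.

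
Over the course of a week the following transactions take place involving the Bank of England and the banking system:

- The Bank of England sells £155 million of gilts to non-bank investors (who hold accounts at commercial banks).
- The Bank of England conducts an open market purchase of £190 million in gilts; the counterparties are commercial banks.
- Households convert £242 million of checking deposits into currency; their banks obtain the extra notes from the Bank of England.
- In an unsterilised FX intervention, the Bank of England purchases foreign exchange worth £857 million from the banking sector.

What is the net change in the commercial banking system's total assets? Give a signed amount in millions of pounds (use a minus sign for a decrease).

-£397 million

Bank of England balance sheet:
  Assets:      Securities +£35M, Foreign assets +£857M
  Liabilities: Bank reserves +£650M, Currency in circulation +£242M
Commercial banking system:
  Assets:      Reserves at CB +£650M, Securities −£190M, Foreign assets −£857M
  Liabilities: Checkable deposits −£397M
Change in total bank assets = -£397 million.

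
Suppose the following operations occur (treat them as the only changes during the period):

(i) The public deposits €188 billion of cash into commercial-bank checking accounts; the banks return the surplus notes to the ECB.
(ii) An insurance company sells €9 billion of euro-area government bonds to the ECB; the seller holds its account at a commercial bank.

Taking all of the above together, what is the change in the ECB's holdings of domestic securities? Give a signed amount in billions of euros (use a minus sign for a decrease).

+€9 billion

ECB balance sheet:
  Assets:      Securities +€9B
  Liabilities: Bank reserves +€197B, Currency in circulation −€188B
So the change in the ECB's holdings of domestic securities is +€9 billion.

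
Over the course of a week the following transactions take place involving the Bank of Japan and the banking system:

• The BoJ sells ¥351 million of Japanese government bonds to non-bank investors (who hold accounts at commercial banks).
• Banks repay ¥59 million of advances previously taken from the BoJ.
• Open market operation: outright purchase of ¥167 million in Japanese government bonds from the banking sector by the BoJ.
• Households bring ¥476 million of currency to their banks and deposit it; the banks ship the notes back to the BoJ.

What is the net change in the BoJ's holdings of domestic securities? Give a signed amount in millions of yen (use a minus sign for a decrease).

Asset sale (to non-banks) ¥351 million: securities removed from the BoJ's portfolio → −¥351M.
Discount-window repayment ¥59 million: the BoJ's securities portfolio is untouched → 0.
OMO purchase (from banks) ¥167 million: securities added to the BoJ's portfolio → +¥167M.
Currency deposit ¥476 million: the BoJ's securities portfolio is untouched → 0.
Net: −351 + 0 + 167 + 0 = -¥184 million.

-¥184 million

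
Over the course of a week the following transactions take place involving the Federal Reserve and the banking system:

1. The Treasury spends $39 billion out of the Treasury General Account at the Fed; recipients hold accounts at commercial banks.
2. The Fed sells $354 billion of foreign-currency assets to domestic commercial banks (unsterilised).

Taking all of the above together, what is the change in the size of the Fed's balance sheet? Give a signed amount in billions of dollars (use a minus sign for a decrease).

-$354 billion

Government spending $39 billion: only the composition of liabilities changes → 0.
FX sale $354 billion: a Fed asset is shed → −$354B.
Net: 0 − 354 = -$354 billion.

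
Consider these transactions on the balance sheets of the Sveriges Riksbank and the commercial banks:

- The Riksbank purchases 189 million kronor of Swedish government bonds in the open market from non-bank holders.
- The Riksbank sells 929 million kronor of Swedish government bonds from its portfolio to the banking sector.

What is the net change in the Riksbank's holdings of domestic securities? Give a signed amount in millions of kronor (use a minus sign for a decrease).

Asset purchase (from non-banks) 189 million kronor: securities added to the Riksbank's portfolio → +189M.
OMO sale (to banks) 929 million kronor: securities removed from the Riksbank's portfolio → −929M.
Net: 189 − 929 = -740 million.

-740 million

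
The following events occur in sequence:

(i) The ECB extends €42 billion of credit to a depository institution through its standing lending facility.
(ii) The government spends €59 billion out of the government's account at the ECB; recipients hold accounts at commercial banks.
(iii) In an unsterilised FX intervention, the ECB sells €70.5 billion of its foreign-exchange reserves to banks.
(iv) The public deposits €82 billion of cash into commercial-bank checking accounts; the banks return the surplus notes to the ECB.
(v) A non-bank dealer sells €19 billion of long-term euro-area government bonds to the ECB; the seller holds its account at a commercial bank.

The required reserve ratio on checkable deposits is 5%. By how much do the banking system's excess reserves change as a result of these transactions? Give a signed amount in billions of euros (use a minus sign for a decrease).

+€123.5 billion

Discount-window loan €42 billion: reserves +€42B, deposits 0.
Government spending €59 billion: reserves +€59B, deposits +€59B.
FX sale €70.5 billion: reserves −€70.5B, deposits 0.
Currency deposit €82 billion: reserves +€82B, deposits +€82B.
Asset purchase (from non-banks) €19 billion: reserves +€19B, deposits +€19B.
Totals: Δreserves = +€131.5B, Δdeposits = +€160B.
Δrequired reserves = 5% × +€160B = +€8B.
Δexcess reserves = Δreserves − Δrequired = +€131.5B − (+€8B) = +€123.5 billion.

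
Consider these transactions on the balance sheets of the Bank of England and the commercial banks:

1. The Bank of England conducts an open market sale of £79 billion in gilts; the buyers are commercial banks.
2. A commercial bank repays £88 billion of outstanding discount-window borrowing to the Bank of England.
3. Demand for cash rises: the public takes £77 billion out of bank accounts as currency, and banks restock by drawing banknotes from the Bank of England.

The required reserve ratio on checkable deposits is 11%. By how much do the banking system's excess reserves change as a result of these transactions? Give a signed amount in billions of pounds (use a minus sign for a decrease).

OMO sale (to banks) £79 billion: reserves −£79B, deposits 0.
Discount-window repayment £88 billion: reserves −£88B, deposits 0.
Currency withdrawal £77 billion: reserves −£77B, deposits −£77B.
Totals: Δreserves = −£244B, Δdeposits = −£77B.
Δrequired reserves = 11% × −£77B = −£8.47B.
Δexcess reserves = Δreserves − Δrequired = −£244B − (−£8.47B) = -£235.53 billion.

-£235.53 billion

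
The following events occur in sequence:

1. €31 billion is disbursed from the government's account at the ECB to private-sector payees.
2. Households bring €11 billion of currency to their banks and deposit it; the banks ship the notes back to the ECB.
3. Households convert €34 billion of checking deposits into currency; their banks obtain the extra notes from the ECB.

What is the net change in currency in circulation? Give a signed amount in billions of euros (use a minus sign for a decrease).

Government spending €31 billion: no currency enters or leaves circulation → 0.
Currency deposit €11 billion: notes return to the central bank → −€11B.
Currency withdrawal €34 billion: notes leave the central bank → +€34B.
Net: 0 − 11 + 34 = +€23 billion.

+€23 billion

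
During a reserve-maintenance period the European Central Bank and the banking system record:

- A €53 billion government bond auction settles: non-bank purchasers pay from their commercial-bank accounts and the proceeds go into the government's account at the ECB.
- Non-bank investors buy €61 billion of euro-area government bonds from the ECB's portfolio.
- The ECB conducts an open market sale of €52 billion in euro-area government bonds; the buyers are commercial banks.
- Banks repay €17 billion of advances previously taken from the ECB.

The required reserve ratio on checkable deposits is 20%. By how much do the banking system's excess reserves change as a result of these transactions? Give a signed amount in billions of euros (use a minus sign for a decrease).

Government account inflow €53 billion: reserves −€53B, deposits −€53B.
Asset sale (to non-banks) €61 billion: reserves −€61B, deposits −€61B.
OMO sale (to banks) €52 billion: reserves −€52B, deposits 0.
Discount-window repayment €17 billion: reserves −€17B, deposits 0.
Totals: Δreserves = −€183B, Δdeposits = −€114B.
Δrequired reserves = 20% × −€114B = −€22.8B.
Δexcess reserves = Δreserves − Δrequired = −€183B − (−€22.8B) = -€160.2 billion.

-€160.2 billion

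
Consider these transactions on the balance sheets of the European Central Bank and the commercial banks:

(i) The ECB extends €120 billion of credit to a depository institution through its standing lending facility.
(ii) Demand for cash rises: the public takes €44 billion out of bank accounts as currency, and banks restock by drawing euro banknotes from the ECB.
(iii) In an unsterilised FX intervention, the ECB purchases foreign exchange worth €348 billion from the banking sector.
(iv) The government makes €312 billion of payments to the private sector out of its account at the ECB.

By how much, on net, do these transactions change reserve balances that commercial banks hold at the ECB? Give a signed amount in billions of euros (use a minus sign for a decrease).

+€736 billion

Discount-window loan €120 billion: the loan is credited to the bank's reserve account → +€120B.
Currency withdrawal €44 billion: banks swap reserves for currency → −€44B.
FX purchase €348 billion: the ECB pays by crediting reserve accounts → +€348B.
Government spending €312 billion: government payments flow into bank reserve accounts → +€312B.
Net: 120 − 44 + 348 + 312 = +€736 billion.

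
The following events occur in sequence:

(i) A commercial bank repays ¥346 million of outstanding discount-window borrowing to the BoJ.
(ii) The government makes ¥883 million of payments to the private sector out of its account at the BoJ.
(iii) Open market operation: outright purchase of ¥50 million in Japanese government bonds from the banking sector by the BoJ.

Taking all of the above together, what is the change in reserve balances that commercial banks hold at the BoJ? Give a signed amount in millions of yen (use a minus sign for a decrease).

+¥587 million

Discount-window repayment ¥346 million: repayment is debited from reserves → −¥346M.
Government spending ¥883 million: government payments flow into bank reserve accounts → +¥883M.
OMO purchase (from banks) ¥50 million: the BoJ pays by crediting reserve accounts → +¥50M.
Net: −346 + 883 + 50 = +¥587 million.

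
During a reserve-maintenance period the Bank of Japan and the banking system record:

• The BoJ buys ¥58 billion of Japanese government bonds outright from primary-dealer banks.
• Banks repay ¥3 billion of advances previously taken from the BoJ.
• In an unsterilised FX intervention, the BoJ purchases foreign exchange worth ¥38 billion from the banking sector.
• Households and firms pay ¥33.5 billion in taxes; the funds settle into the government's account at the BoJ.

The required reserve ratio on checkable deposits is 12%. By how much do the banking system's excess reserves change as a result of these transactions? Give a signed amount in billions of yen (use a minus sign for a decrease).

+¥63.52 billion

OMO purchase (from banks) ¥58 billion: reserves +¥58B, deposits 0.
Discount-window repayment ¥3 billion: reserves −¥3B, deposits 0.
FX purchase ¥38 billion: reserves +¥38B, deposits 0.
Government account inflow ¥33.5 billion: reserves −¥33.5B, deposits −¥33.5B.
Totals: Δreserves = +¥59.5B, Δdeposits = −¥33.5B.
Δrequired reserves = 12% × −¥33.5B = −¥4.02B.
Δexcess reserves = Δreserves − Δrequired = +¥59.5B − (−¥4.02B) = +¥63.52 billion.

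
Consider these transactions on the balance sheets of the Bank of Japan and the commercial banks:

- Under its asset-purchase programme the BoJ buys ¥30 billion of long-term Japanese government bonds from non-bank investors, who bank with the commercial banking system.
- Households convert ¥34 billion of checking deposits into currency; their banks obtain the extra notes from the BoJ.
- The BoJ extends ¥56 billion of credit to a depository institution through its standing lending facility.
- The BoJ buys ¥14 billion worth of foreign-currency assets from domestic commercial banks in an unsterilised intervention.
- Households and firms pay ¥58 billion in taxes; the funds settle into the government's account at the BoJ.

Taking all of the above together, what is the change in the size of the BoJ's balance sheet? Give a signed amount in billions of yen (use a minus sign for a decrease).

+¥100 billion

Asset purchase (from non-banks) ¥30 billion: a BoJ asset is acquired → +¥30B.
Currency withdrawal ¥34 billion: only the composition of liabilities changes → 0.
Discount-window loan ¥56 billion: a BoJ asset is acquired → +¥56B.
FX purchase ¥14 billion: a BoJ asset is acquired → +¥14B.
Government account inflow ¥58 billion: only the composition of liabilities changes → 0.
Net: 30 + 0 + 56 + 14 + 0 = +¥100 billion.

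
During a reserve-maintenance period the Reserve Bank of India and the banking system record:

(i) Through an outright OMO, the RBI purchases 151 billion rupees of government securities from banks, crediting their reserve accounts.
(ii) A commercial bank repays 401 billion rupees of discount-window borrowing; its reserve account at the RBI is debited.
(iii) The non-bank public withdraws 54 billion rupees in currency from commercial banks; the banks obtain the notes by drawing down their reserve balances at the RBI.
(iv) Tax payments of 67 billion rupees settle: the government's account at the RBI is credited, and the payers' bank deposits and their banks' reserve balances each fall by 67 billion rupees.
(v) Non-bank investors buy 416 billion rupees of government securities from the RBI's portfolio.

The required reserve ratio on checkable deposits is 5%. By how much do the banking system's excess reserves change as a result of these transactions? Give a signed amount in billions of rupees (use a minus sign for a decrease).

-760.15 billion

OMO purchase (from banks) 151 billion rupees: reserves +151B, deposits 0.
Discount-window repayment 401 billion rupees: reserves −401B, deposits 0.
Currency withdrawal 54 billion rupees: reserves −54B, deposits −54B.
Government account inflow 67 billion rupees: reserves −67B, deposits −67B.
Asset sale (to non-banks) 416 billion rupees: reserves −416B, deposits −416B.
Totals: Δreserves = −787B, Δdeposits = −537B.
Δrequired reserves = 5% × −537B = −26.85B.
Δexcess reserves = Δreserves − Δrequired = −787B − (−26.85B) = -760.15 billion.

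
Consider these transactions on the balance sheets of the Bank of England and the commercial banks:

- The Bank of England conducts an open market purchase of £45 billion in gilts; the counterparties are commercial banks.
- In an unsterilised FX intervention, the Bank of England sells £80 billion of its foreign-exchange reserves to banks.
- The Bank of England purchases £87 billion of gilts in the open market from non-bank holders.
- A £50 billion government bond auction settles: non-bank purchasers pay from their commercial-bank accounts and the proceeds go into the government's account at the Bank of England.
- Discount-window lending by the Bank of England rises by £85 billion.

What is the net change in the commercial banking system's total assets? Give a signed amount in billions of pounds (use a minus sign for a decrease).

Bank of England balance sheet:
  Assets:      Securities +£132B, Loans to banks +£85B, Foreign assets −£80B
  Liabilities: Bank reserves +£87B, Government deposits +£50B
Commercial banking system:
  Assets:      Reserves at CB +£87B, Securities −£45B, Foreign assets +£80B
  Liabilities: Checkable deposits +£37B, Borrowings from CB +£85B
Change in total bank assets = +£122 billion.

+£122 billion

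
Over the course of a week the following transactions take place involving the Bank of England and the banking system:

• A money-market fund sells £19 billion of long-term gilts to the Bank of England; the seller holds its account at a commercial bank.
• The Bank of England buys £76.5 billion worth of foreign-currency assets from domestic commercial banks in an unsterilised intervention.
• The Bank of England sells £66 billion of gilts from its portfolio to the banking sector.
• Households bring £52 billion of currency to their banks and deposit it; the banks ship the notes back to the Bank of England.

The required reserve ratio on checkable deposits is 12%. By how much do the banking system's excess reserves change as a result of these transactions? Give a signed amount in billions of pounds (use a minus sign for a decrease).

Asset purchase (from non-banks) £19 billion: reserves +£19B, deposits +£19B.
FX purchase £76.5 billion: reserves +£76.5B, deposits 0.
OMO sale (to banks) £66 billion: reserves −£66B, deposits 0.
Currency deposit £52 billion: reserves +£52B, deposits +£52B.
Totals: Δreserves = +£81.5B, Δdeposits = +£71B.
Δrequired reserves = 12% × +£71B = +£8.52B.
Δexcess reserves = Δreserves − Δrequired = +£81.5B − (+£8.52B) = +£72.98 billion.

+£72.98 billion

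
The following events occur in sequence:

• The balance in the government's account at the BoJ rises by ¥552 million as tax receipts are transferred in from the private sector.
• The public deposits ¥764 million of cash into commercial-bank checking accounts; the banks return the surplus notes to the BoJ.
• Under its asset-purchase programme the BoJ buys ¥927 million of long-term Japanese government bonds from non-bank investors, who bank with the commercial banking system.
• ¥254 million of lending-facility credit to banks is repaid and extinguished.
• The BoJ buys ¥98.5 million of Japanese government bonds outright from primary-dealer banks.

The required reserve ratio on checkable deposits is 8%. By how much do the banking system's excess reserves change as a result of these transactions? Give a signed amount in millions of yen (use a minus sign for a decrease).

Government account inflow ¥552 million: reserves −¥552M, deposits −¥552M.
Currency deposit ¥764 million: reserves +¥764M, deposits +¥764M.
Asset purchase (from non-banks) ¥927 million: reserves +¥927M, deposits +¥927M.
Discount-window repayment ¥254 million: reserves −¥254M, deposits 0.
OMO purchase (from banks) ¥98.5 million: reserves +¥98.5M, deposits 0.
Totals: Δreserves = +¥983.5M, Δdeposits = +¥1139M.
Δrequired reserves = 8% × +¥1139M = +¥91.12M.
Δexcess reserves = Δreserves − Δrequired = +¥983.5M − (+¥91.12M) = +¥892.38 million.

+¥892.38 million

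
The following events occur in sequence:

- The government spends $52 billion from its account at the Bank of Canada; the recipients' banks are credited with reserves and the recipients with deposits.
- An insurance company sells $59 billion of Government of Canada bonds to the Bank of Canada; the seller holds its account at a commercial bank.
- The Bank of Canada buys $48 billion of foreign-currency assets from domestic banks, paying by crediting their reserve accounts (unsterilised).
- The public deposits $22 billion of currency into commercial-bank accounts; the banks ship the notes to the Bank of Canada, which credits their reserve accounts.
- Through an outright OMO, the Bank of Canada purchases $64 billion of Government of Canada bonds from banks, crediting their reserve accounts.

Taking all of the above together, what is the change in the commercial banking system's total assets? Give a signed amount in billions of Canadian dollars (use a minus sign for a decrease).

+$133 billion

Bank of Canada balance sheet:
  Assets:      Securities +$123B, Foreign assets +$48B
  Liabilities: Bank reserves +$245B, Currency in circulation −$22B, Government deposits −$52B
Commercial banking system:
  Assets:      Reserves at CB +$245B, Securities −$64B, Foreign assets −$48B
  Liabilities: Checkable deposits +$133B
Change in total bank assets = +$133 billion.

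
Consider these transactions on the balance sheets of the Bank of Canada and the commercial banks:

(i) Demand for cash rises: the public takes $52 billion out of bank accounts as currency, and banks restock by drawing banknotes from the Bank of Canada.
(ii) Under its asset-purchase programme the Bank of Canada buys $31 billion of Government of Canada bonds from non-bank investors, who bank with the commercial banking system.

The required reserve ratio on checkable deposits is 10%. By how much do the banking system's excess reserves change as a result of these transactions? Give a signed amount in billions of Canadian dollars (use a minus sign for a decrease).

Currency withdrawal $52 billion: reserves −$52B, deposits −$52B.
Asset purchase (from non-banks) $31 billion: reserves +$31B, deposits +$31B.
Totals: Δreserves = −$21B, Δdeposits = −$21B.
Δrequired reserves = 10% × −$21B = −$2.1B.
Δexcess reserves = Δreserves − Δrequired = −$21B − (−$2.1B) = -$18.9 billion.

-$18.9 billion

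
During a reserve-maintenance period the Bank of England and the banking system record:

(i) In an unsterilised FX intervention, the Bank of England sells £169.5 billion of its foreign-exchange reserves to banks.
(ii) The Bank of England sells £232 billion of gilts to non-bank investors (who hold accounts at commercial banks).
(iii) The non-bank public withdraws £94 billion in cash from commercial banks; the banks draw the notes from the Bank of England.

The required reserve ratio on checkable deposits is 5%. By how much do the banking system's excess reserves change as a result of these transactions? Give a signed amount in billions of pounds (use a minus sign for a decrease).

FX sale £169.5 billion: reserves −£169.5B, deposits 0.
Asset sale (to non-banks) £232 billion: reserves −£232B, deposits −£232B.
Currency withdrawal £94 billion: reserves −£94B, deposits −£94B.
Totals: Δreserves = −£495.5B, Δdeposits = −£326B.
Δrequired reserves = 5% × −£326B = −£16.3B.
Δexcess reserves = Δreserves − Δrequired = −£495.5B − (−£16.3B) = -£479.2 billion.

-£479.2 billion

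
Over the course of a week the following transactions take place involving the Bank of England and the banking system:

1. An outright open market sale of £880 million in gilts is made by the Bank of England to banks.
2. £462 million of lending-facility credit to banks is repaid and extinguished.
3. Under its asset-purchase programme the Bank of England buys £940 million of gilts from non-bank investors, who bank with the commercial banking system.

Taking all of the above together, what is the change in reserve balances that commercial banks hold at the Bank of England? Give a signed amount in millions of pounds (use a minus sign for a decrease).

-£402 million

Bank of England balance sheet:
  Assets:      Securities +£60M, Loans to banks −£462M
  Liabilities: Bank reserves −£402M
So the change in reserve balances that commercial banks hold at the Bank of England is -£402 million.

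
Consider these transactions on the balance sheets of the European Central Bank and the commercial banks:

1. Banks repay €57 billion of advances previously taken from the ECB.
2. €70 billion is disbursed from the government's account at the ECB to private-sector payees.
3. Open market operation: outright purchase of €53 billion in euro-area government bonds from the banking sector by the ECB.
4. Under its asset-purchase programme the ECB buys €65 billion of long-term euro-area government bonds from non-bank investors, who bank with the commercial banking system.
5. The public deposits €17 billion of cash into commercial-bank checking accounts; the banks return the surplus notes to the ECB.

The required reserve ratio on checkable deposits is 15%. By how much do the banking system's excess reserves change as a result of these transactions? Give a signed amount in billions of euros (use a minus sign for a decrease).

+€125.2 billion

Discount-window repayment €57 billion: reserves −€57B, deposits 0.
Government spending €70 billion: reserves +€70B, deposits +€70B.
OMO purchase (from banks) €53 billion: reserves +€53B, deposits 0.
Asset purchase (from non-banks) €65 billion: reserves +€65B, deposits +€65B.
Currency deposit €17 billion: reserves +€17B, deposits +€17B.
Totals: Δreserves = +€148B, Δdeposits = +€152B.
Δrequired reserves = 15% × +€152B = +€22.8B.
Δexcess reserves = Δreserves − Δrequired = +€148B − (+€22.8B) = +€125.2 billion.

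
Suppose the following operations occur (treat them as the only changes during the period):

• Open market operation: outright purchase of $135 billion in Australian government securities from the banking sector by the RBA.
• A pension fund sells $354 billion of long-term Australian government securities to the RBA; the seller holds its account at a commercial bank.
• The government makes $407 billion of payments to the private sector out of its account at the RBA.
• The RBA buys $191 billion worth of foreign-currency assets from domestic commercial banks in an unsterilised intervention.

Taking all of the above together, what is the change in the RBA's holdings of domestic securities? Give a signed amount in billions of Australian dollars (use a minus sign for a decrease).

OMO purchase (from banks) $135 billion: securities added to the RBA's portfolio → +$135B.
Asset purchase (from non-banks) $354 billion: securities added to the RBA's portfolio → +$354B.
Government spending $407 billion: the RBA's securities portfolio is untouched → 0.
FX purchase $191 billion: the RBA's securities portfolio is untouched → 0.
Net: 135 + 354 + 0 + 0 = +$489 billion.

+$489 billion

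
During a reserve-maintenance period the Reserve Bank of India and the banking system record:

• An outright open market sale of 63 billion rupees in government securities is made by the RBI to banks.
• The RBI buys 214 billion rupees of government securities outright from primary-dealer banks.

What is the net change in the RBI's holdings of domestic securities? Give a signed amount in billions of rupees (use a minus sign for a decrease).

OMO sale (to banks) 63 billion rupees: securities removed from the RBI's portfolio → −63B.
OMO purchase (from banks) 214 billion rupees: securities added to the RBI's portfolio → +214B.
Net: −63 + 214 = +151 billion.

+151 billion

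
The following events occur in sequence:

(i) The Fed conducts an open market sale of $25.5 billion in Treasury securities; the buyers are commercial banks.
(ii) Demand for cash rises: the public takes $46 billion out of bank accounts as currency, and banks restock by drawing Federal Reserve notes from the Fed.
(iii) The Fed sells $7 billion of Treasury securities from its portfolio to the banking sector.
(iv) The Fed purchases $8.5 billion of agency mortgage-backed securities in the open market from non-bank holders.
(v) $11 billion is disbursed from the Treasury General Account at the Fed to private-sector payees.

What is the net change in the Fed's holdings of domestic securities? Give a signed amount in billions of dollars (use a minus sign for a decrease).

-$24 billion

OMO sale (to banks) $25.5 billion: securities removed from the Fed's portfolio → −$25.5B.
Currency withdrawal $46 billion: the Fed's securities portfolio is untouched → 0.
OMO sale (to banks) $7 billion: securities removed from the Fed's portfolio → −$7B.
Asset purchase (from non-banks) $8.5 billion: securities added to the Fed's portfolio → +$8.5B.
Government spending $11 billion: the Fed's securities portfolio is untouched → 0.
Net: −25.5 + 0 − 7 + 8.5 + 0 = -$24 billion.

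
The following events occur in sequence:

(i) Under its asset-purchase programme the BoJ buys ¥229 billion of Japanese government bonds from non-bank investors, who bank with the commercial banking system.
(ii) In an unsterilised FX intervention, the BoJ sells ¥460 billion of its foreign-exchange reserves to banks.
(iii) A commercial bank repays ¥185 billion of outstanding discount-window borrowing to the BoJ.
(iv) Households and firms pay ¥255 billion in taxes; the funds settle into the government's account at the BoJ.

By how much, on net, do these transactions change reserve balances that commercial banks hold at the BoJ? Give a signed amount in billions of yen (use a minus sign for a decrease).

-¥671 billion

Asset purchase (from non-banks) ¥229 billion: the BoJ pays by crediting reserve accounts → +¥229B.
FX sale ¥460 billion: the buying banks pay out of their reserve balances → −¥460B.
Discount-window repayment ¥185 billion: repayment is debited from reserves → −¥185B.
Government account inflow ¥255 billion: funds move from bank reserves into the government account → −¥255B.
Net: 229 − 460 − 185 − 255 = -¥671 billion.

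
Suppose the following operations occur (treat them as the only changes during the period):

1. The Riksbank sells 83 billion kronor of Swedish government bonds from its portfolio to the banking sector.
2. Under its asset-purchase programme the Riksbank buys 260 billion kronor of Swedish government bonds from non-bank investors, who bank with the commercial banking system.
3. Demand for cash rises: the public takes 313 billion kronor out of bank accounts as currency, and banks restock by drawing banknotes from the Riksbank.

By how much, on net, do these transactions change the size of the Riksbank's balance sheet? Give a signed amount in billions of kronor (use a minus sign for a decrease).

+177 billion

OMO sale (to banks) 83 billion kronor: a Riksbank asset is shed → −83B.
Asset purchase (from non-banks) 260 billion kronor: a Riksbank asset is acquired → +260B.
Currency withdrawal 313 billion kronor: only the composition of liabilities changes → 0.
Net: −83 + 260 + 0 = +177 billion.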